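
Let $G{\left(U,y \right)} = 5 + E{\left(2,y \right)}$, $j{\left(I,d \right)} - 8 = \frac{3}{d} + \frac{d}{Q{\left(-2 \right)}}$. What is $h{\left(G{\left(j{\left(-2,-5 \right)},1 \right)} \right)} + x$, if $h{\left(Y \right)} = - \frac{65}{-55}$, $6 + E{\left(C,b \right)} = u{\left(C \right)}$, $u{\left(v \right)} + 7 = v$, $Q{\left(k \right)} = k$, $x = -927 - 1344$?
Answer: $- \frac{24968}{11} \approx -2269.8$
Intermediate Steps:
$x = -2271$ ($x = -927 - 1344 = -2271$)
$u{\left(v \right)} = -7 + v$
$E{\left(C,b \right)} = -13 + C$ ($E{\left(C,b \right)} = -6 + \left(-7 + C\right) = -13 + C$)
$j{\left(I,d \right)} = 8 + \frac{3}{d} - \frac{d}{2}$ ($j{\left(I,d \right)} = 8 + \left(\frac{3}{d} + \frac{d}{-2}\right) = 8 + \left(\frac{3}{d} + d \left(- \frac{1}{2}\right)\right) = 8 - \left(\frac{d}{2} - \frac{3}{d}\right) = 8 + \frac{3}{d} - \frac{d}{2}$)
$G{\left(U,y \right)} = -6$ ($G{\left(U,y \right)} = 5 + \left(-13 + 2\right) = 5 - 11 = -6$)
$h{\left(Y \right)} = \frac{13}{11}$ ($h{\left(Y \right)} = \left(-65\right) \left(- \frac{1}{55}\right) = \frac{13}{11}$)
$h{\left(G{\left(j{\left(-2,-5 \right)},1 \right)} \right)} + x = \frac{13}{11} - 2271 = - \frac{24968}{11}$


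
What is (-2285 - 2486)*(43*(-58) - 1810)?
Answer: 20534384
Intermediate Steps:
(-2285 - 2486)*(43*(-58) - 1810) = -4771*(-2494 - 1810) = -4771*(-4304) = 20534384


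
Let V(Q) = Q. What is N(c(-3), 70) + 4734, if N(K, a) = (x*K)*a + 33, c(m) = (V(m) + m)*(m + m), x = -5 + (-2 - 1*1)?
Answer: -15393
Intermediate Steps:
x = -8 (x = -5 + (-2 - 1) = -5 - 3 = -8)
c(m) = 4*m² (c(m) = (m + m)*(m + m) = (2*m)*(2*m) = 4*m²)
N(K, a) = 33 - 8*K*a (N(K, a) = (-8*K)*a + 33 = -8*K*a + 33 = 33 - 8*K*a)
N(c(-3), 70) + 4734 = (33 - 8*4*(-3)²*70) + 4734 = (33 - 8*4*9*70) + 4734 = (33 - 8*36*70) + 4734 = (33 - 20160) + 4734 = -20127 + 4734 = -15393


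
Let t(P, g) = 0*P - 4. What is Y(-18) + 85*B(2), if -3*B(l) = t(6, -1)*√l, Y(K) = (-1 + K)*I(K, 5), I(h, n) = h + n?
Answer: 247 + 340*√2/3 ≈ 407.28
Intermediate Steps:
t(P, g) = -4 (t(P, g) = 0 - 4 = -4)
Y(K) = (-1 + K)*(5 + K) (Y(K) = (-1 + K)*(K + 5) = (-1 + K)*(5 + K))
B(l) = 4*√l/3 (B(l) = -(-4)*√l/3 = 4*√l/3)
Y(-18) + 85*B(2) = (-1 - 18)*(5 - 18) + 85*(4*√2/3) = -19*(-13) + 340*√2/3 = 247 + 340*√2/3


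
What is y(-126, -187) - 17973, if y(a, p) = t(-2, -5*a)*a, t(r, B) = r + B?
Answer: -97101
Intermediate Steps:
t(r, B) = B + r
y(a, p) = a*(-2 - 5*a) (y(a, p) = (-5*a - 2)*a = (-2 - 5*a)*a = a*(-2 - 5*a))
y(-126, -187) - 17973 = -1*(-126)*(2 + 5*(-126)) - 17973 = -1*(-126)*(2 - 630) - 17973 = -1*(-126)*(-628) - 17973 = -79128 - 17973 = -97101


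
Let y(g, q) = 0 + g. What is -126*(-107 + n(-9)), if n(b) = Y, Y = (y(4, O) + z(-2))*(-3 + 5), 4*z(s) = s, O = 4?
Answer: 12600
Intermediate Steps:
z(s) = s/4
y(g, q) = g
Y = 7 (Y = (4 + (¼)*(-2))*(-3 + 5) = (4 - ½)*2 = (7/2)*2 = 7)
n(b) = 7
-126*(-107 + n(-9)) = -126*(-107 + 7) = -126*(-100) = 12600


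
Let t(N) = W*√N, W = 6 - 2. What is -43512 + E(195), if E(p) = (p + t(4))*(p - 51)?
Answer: -14280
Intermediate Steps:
W = 4
t(N) = 4*√N
E(p) = (-51 + p)*(8 + p) (E(p) = (p + 4*√4)*(p - 51) = (p + 4*2)*(-51 + p) = (p + 8)*(-51 + p) = (8 + p)*(-51 + p) = (-51 + p)*(8 + p))
-43512 + E(195) = -43512 + (-408 + 195² - 43*195) = -43512 + (-408 + 38025 - 8385) = -43512 + 29232 = -14280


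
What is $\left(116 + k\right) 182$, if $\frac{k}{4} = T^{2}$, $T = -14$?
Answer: $163800$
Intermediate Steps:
$k = 784$ ($k = 4 \left(-14\right)^{2} = 4 \cdot 196 = 784$)
$\left(116 + k\right) 182 = \left(116 + 784\right) 182 = 900 \cdot 182 = 163800$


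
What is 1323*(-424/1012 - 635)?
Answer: -212686803/253 ≈ -8.4066e+5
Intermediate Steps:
1323*(-424/1012 - 635) = 1323*(-424*1/1012 - 635) = 1323*(-106/253 - 635) = 1323*(-160761/253) = -212686803/253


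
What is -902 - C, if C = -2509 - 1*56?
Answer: 1663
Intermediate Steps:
C = -2565 (C = -2509 - 56 = -2565)
-902 - C = -902 - 1*(-2565) = -902 + 2565 = 1663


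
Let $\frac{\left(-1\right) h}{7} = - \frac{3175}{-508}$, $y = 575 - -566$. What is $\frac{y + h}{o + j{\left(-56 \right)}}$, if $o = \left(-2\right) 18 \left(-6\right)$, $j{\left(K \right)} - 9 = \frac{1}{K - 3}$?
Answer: $\frac{258951}{53096} \approx 4.877$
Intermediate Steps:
$j{\left(K \right)} = 9 + \frac{1}{-3 + K}$ ($j{\left(K \right)} = 9 + \frac{1}{K - 3} = 9 + \frac{1}{-3 + K}$)
$y = 1141$ ($y = 575 + 566 = 1141$)
$h = - \frac{175}{4}$ ($h = - 7 \left(- \frac{3175}{-508}\right) = - 7 \left(\left(-3175\right) \left(- \frac{1}{508}\right)\right) = \left(-7\right) \frac{25}{4} = - \frac{175}{4} \approx -43.75$)
$o = 216$ ($o = \left(-36\right) \left(-6\right) = 216$)
$\frac{y + h}{o + j{\left(-56 \right)}} = \frac{1141 - \frac{175}{4}}{216 + \frac{-26 + 9 \left(-56\right)}{-3 - 56}} = \frac{4389}{4 \left(216 + \frac{-26 - 504}{-59}\right)} = \frac{4389}{4 \left(216 - - \frac{530}{59}\right)} = \frac{4389}{4 \left(216 + \frac{530}{59}\right)} = \frac{4389}{4 \cdot \frac{13274}{59}} = \frac{4389}{4} \cdot \frac{59}{13274} = \frac{258951}{53096}$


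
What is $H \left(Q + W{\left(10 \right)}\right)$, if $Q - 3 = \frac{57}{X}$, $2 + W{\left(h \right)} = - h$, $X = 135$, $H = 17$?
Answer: $- \frac{6562}{45} \approx -145.82$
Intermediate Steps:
$W{\left(h \right)} = -2 - h$
$Q = \frac{154}{45}$ ($Q = 3 + \frac{57}{135} = 3 + 57 \cdot \frac{1}{135} = 3 + \frac{19}{45} = \frac{154}{45} \approx 3.4222$)
$H \left(Q + W{\left(10 \right)}\right) = 17 \left(\frac{154}{45} - 12\right) = 17 \left(- \frac{386}{45}\right) = - \frac{6562}{45}$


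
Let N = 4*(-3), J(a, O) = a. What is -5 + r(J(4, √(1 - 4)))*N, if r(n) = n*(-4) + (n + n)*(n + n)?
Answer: -581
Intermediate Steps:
N = -12
r(n) = -4*n + 4*n² (r(n) = -4*n + (2*n)*(2*n) = -4*n + 4*n²)
-5 + r(J(4, √(1 - 4)))*N = -5 + (4*4*(-1 + 4))*(-12) = -5 + (4*4*3)*(-12) = -5 + 48*(-12) = -5 - 576 = -581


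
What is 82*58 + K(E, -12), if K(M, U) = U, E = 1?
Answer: 4744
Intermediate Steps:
82*58 + K(E, -12) = 82*58 - 12 = 4756 - 12 = 4744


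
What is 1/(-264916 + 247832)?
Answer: -1/17084 ≈ -5.8534e-5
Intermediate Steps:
1/(-264916 + 247832) = 1/(-17084) = -1/17084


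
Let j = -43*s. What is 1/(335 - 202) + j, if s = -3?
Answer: 17158/133 ≈ 129.01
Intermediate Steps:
j = 129 (j = -43*(-3) = 129)
1/(335 - 202) + j = 1/(335 - 202) + 129 = 1/133 + 129 = 17158/133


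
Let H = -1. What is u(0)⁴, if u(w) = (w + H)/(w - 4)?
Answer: 1/256 ≈ 0.0039063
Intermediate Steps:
u(w) = (-1 + w)/(-4 + w) (u(w) = (w - 1)/(w - 4) = (-1 + w)/(-4 + w))
u(0)⁴ = ((-1 + 0)/(-4 + 0))⁴ = (-1/(-4))⁴ = (-¼*(-1))⁴ = (¼)⁴ = 1/256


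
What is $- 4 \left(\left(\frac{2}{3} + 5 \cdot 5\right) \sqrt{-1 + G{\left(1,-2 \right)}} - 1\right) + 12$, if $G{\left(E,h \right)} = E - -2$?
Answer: $16 - \frac{308 \sqrt{2}}{3} \approx -129.19$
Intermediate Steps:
$G{\left(E,h \right)} = 2 + E$ ($G{\left(E,h \right)} = E + 2 = 2 + E$)
$- 4 \left(\left(\frac{2}{3} + 5 \cdot 5\right) \sqrt{-1 + G{\left(1,-2 \right)}} - 1\right) + 12 = - 4 \left(\left(\frac{2}{3} + 5 \cdot 5\right) \sqrt{-1 + \left(2 + 1\right)} - 1\right) + 12 = - 4 \left(\left(2 \cdot \frac{1}{3} + 25\right) \sqrt{-1 + 3} - 1\right) + 12 = - 4 \left(\left(\frac{2}{3} + 25\right) \sqrt{2} - 1\right) + 12 = - 4 \left(\frac{77 \sqrt{2}}{3} - 1\right) + 12 = - 4 \left(-1 + \frac{77 \sqrt{2}}{3}\right) + 12 = \left(4 - \frac{308 \sqrt{2}}{3}\right) + 12 = 16 - \frac{308 \sqrt{2}}{3}$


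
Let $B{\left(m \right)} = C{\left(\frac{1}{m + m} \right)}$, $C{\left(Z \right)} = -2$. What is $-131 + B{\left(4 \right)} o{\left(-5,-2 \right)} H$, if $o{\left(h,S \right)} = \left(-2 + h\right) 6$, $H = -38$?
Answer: $-3323$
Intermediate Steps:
$B{\left(m \right)} = -2$
$o{\left(h,S \right)} = -12 + 6 h$
$-131 + B{\left(4 \right)} o{\left(-5,-2 \right)} H = -131 + - 2 \left(-12 + 6 \left(-5\right)\right) \left(-38\right) = -131 + - 2 \left(-12 - 30\right) \left(-38\right) = -131 + \left(-2\right) \left(-42\right) \left(-38\right) = -131 + 84 \left(-38\right) = -131 - 3192 = -3323$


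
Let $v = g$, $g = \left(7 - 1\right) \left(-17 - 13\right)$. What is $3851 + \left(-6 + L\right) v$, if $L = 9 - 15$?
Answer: $6011$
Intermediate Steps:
$L = -6$
$g = -180$ ($g = 6 \left(-30\right) = -180$)
$v = -180$
$3851 + \left(-6 + L\right) v = 3851 + \left(-6 - 6\right) \left(-180\right) = 3851 - -2160 = 3851 + 2160 = 6011$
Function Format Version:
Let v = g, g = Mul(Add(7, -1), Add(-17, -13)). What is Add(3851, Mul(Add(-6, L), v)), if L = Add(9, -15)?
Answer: 6011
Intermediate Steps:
L = -6
g = -180 (g = Mul(6, -30) = -180)
v = -180
Add(3851, Mul(Add(-6, L), v)) = Add(3851, Mul(Add(-6, -6), -180)) = Add(3851, Mul(-12, -180)) = Add(3851, 2160) = 6011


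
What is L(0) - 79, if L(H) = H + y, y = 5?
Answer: -74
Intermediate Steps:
L(H) = 5 + H (L(H) = H + 5 = 5 + H)
L(0) - 79 = (5 + 0) - 79 = 5 - 79 = -74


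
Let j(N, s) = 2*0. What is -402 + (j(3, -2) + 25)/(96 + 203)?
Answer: -120173/299 ≈ -401.92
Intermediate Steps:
j(N, s) = 0
-402 + (j(3, -2) + 25)/(96 + 203) = -402 + (0 + 25)/(96 + 203) = -402 + 25/299 = -120173/299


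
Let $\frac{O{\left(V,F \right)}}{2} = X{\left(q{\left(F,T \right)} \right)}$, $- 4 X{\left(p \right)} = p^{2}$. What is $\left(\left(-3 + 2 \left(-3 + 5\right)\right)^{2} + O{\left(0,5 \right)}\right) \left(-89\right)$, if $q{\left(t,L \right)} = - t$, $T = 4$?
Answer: $\frac{2047}{2} \approx 1023.5$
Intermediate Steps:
$X{\left(p \right)} = - \frac{p^{2}}{4}$
$O{\left(V,F \right)} = - \frac{F^{2}}{2}$ ($O{\left(V,F \right)} = 2 \left(- \frac{\left(- F\right)^{2}}{4}\right) = 2 \left(- \frac{F^{2}}{4}\right) = - \frac{F^{2}}{2}$)
$\left(\left(-3 + 2 \left(-3 + 5\right)\right)^{2} + O{\left(0,5 \right)}\right) \left(-89\right) = \left(\left(-3 + 2 \left(-3 + 5\right)\right)^{2} - \frac{5^{2}}{2}\right) \left(-89\right) = \left(\left(-3 + 2 \cdot 2\right)^{2} - \frac{25}{2}\right) \left(-89\right) = \left(\left(-3 + 4\right)^{2} - \frac{25}{2}\right) \left(-89\right) = \left(1^{2} - \frac{25}{2}\right) \left(-89\right) = \left(1 - \frac{25}{2}\right) \left(-89\right) = \left(- \frac{23}{2}\right) \left(-89\right) = \frac{2047}{2}$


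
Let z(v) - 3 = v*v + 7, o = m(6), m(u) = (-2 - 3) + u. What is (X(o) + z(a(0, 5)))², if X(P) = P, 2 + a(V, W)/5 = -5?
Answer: 1527696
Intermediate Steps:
m(u) = -5 + u
a(V, W) = -35 (a(V, W) = -10 + 5*(-5) = -10 - 25 = -35)
o = 1 (o = -5 + 6 = 1)
z(v) = 10 + v² (z(v) = 3 + (v*v + 7) = 3 + (v² + 7) = 3 + (7 + v²) = 10 + v²)
(X(o) + z(a(0, 5)))² = (1 + (10 + (-35)²))² = (1 + (10 + 1225))² = (1 + 1235)² = 1236² = 1527696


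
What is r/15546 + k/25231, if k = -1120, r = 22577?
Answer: 552228767/392241126 ≈ 1.4079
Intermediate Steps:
r/15546 + k/25231 = 22577/15546 - 1120/25231 = 552228767/392241126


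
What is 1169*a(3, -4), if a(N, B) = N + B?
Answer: -1169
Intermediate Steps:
a(N, B) = B + N
1169*a(3, -4) = 1169*(-4 + 3) = 1169*(-1) = -1169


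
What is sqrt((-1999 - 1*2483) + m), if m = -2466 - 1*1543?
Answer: I*sqrt(8491) ≈ 92.147*I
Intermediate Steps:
m = -4009 (m = -2466 - 1543 = -4009)
sqrt((-1999 - 1*2483) + m) = sqrt((-1999 - 1*2483) - 4009) = sqrt((-1999 - 2483) - 4009) = sqrt(-4482 - 4009) = sqrt(-8491) = I*sqrt(8491)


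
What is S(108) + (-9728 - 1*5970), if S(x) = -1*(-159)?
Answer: -15539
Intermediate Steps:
S(x) = 159
S(108) + (-9728 - 1*5970) = 159 + (-9728 - 1*5970) = 159 + (-9728 - 5970) = 159 - 15698 = -15539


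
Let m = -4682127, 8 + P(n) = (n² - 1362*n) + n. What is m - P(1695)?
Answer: -5248249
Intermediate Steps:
P(n) = -8 + n² - 1361*n (P(n) = -8 + ((n² - 1362*n) + n) = -8 + (n² - 1361*n) = -8 + n² - 1361*n)
m - P(1695) = -4682127 - (-8 + 1695² - 1361*1695) = -4682127 - (-8 + 2873025 - 2306895) = -4682127 - 1*566122 = -4682127 - 566122 = -5248249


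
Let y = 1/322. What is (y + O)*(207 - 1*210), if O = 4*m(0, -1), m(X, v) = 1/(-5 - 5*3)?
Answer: 951/1610 ≈ 0.59068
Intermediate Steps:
m(X, v) = -1/20 (m(X, v) = 1/(-5 - 15) = 1/(-20) = -1/20)
y = 1/322 ≈ 0.0031056
O = -⅕ (O = 4*(-1/20) = -⅕ ≈ -0.20000)
(y + O)*(207 - 1*210) = (1/322 - ⅕)*(207 - 1*210) = -317*(207 - 210)/1610 = -317/1610*(-3) = 951/1610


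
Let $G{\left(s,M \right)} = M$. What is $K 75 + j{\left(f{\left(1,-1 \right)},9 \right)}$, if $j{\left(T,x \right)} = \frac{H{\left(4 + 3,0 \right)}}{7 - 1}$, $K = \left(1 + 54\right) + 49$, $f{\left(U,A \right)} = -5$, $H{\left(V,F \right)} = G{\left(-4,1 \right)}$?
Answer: $\frac{46801}{6} \approx 7800.2$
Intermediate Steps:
$H{\left(V,F \right)} = 1$
$K = 104$ ($K = 55 + 49 = 104$)
$j{\left(T,x \right)} = \frac{1}{6}$ ($j{\left(T,x \right)} = 1 \frac{1}{7 - 1} = 1 \cdot \frac{1}{6} = \frac{1}{6}$)
$K 75 + j{\left(f{\left(1,-1 \right)},9 \right)} = 104 \cdot 75 + \frac{1}{6} = 7800 + \frac{1}{6} = \frac{46801}{6}$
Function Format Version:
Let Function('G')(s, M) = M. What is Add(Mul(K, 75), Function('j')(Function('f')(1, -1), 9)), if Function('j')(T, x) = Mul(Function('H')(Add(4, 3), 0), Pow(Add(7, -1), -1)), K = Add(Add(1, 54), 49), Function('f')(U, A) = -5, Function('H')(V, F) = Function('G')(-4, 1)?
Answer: Rational(46801, 6) ≈ 7800.2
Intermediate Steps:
Function('H')(V, F) = 1
K = 104 (K = Add(55, 49) = 104)
Function('j')(T, x) = Rational(1, 6) (Function('j')(T, x) = Mul(1, Pow(Add(7, -1), -1)) = Mul(1, Pow(6, -1)) = Mul(1, Rational(1, 6)) = Rational(1, 6))
Add(Mul(K, 75), Function('j')(Function('f')(1, -1), 9)) = Add(Mul(104, 75), Rational(1, 6)) = Add(7800, Rational(1, 6)) = Rational(46801, 6)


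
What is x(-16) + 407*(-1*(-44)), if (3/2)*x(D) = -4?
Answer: 53716/3 ≈ 17905.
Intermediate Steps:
x(D) = -8/3 (x(D) = (⅔)*(-4) = -8/3)
x(-16) + 407*(-1*(-44)) = -8/3 + 407*(-1*(-44)) = -8/3 + 407*44 = -8/3 + 17908 = 53716/3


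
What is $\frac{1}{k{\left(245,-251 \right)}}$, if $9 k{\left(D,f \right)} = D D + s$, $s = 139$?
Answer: $\frac{9}{60164} \approx 0.00014959$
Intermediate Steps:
$k{\left(D,f \right)} = \frac{139}{9} + \frac{D^{2}}{9}$ ($k{\left(D,f \right)} = \frac{D D + 139}{9} = \frac{D^{2} + 139}{9} = \frac{139 + D^{2}}{9} = \frac{139}{9} + \frac{D^{2}}{9}$)
$\frac{1}{k{\left(245,-251 \right)}} = \frac{1}{\frac{139}{9} + \frac{245^{2}}{9}} = \frac{1}{\frac{139}{9} + \frac{1}{9} \cdot 60025} = \frac{1}{\frac{139}{9} + \frac{60025}{9}} = \frac{1}{\frac{60164}{9}} = \frac{9}{60164}$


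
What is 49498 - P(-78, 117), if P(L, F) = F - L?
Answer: 49303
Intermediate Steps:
49498 - P(-78, 117) = 49498 - (117 - 1*(-78)) = 49498 - (117 + 78) = 49498 - 1*195 = 49498 - 195 = 49303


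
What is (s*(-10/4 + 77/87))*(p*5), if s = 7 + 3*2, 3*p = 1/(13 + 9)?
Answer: -18265/11484 ≈ -1.5905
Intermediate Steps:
p = 1/66 (p = 1/(3*(13 + 9)) = (⅓)/22 = (⅓)*(1/22) = 1/66 ≈ 0.015152)
s = 13 (s = 7 + 6 = 13)
(s*(-10/4 + 77/87))*(p*5) = (13*(-10/4 + 77/87))*((1/66)*5) = (13*(-10*¼ + 77*(1/87)))*(5/66) = (13*(-5/2 + 77/87))*(5/66) = (13*(-281/174))*(5/66) = -3653/174*5/66 = -18265/11484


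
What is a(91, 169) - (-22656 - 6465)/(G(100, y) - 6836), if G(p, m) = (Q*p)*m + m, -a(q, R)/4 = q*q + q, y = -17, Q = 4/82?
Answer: -3174758995/94791 ≈ -33492.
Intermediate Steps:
Q = 2/41 (Q = 4*(1/82) = 2/41 ≈ 0.048781)
a(q, R) = -4*q - 4*q**2 (a(q, R) = -4*(q*q + q) = -4*(q**2 + q) = -4*(q + q**2) = -4*q - 4*q**2)
G(p, m) = m + 2*m*p/41 (G(p, m) = (2*p/41)*m + m = 2*m*p/41 + m = m + 2*m*p/41)
a(91, 169) - (-22656 - 6465)/(G(100, y) - 6836) = -4*91*(1 + 91) - (-22656 - 6465)/((1/41)*(-17)*(41 + 2*100) - 6836) = -4*91*92 - (-29121)/((1/41)*(-17)*(41 + 200) - 6836) = -33488 - (-29121)/((1/41)*(-17)*241 - 6836) = -33488 - (-29121)/(-4097/41 - 6836) = -33488 - (-29121)/(-284373/41) = -33488 - (-29121)*(-41)/284373 = -33488 - 1*397987/94791 = -33488 - 397987/94791 = -3174758995/94791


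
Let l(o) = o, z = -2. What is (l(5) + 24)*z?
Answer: -58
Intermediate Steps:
(l(5) + 24)*z = (5 + 24)*(-2) = 29*(-2) = -58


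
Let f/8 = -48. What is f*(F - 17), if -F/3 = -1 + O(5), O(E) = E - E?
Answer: 5376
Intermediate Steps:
f = -384 (f = 8*(-48) = -384)
O(E) = 0
F = 3 (F = -3*(-1 + 0) = -3*(-1) = 3)
f*(F - 17) = -384*(3 - 17) = -384*(-14) = 5376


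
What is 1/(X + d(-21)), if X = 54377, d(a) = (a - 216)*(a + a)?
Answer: 1/64331 ≈ 1.5545e-5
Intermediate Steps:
d(a) = 2*a*(-216 + a) (d(a) = (-216 + a)*(2*a) = 2*a*(-216 + a))
1/(X + d(-21)) = 1/(54377 + 2*(-21)*(-216 - 21)) = 1/(54377 + 2*(-21)*(-237)) = 1/(54377 + 9954) = 1/64331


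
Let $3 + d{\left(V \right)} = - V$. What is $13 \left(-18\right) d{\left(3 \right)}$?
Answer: $1404$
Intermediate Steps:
$d{\left(V \right)} = -3 - V$
$13 \left(-18\right) d{\left(3 \right)} = 13 \left(-18\right) \left(-3 - 3\right) = - 234 \left(-3 - 3\right) = \left(-234\right) \left(-6\right) = 1404$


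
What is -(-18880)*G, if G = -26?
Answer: -490880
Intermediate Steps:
-(-18880)*G = -(-18880)*(-26) = -1*490880 = -490880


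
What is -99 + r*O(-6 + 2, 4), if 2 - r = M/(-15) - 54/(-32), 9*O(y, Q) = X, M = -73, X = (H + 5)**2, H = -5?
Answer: -99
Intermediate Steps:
X = 0 (X = (-5 + 5)**2 = 0**2 = 0)
O(y, Q) = 0 (O(y, Q) = (1/9)*0 = 0)
r = -1093/240 (r = 2 - (-73/(-15) - 54/(-32)) = 2 - (-73*(-1/15) - 54*(-1/32)) = 2 - (73/15 + 27/16) = 2 - 1*1573/240 = 2 - 1573/240 = -1093/240 ≈ -4.5542)
-99 + r*O(-6 + 2, 4) = -99 - 1093/240*0 = -99 + 0 = -99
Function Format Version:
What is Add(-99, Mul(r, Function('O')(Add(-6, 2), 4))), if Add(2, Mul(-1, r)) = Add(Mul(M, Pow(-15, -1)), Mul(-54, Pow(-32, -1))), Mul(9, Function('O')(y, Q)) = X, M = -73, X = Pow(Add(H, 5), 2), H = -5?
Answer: -99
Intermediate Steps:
X = 0 (X = Pow(Add(-5, 5), 2) = Pow(0, 2) = 0)
Function('O')(y, Q) = 0 (Function('O')(y, Q) = Mul(Rational(1, 9), 0) = 0)
r = Rational(-1093, 240) (r = Add(2, Mul(-1, Add(Mul(-73, Pow(-15, -1)), Mul(-54, Pow(-32, -1))))) = Add(2, Mul(-1, Add(Mul(-73, Rational(-1, 15)), Mul(-54, Rational(-1, 32))))) = Add(2, Mul(-1, Add(Rational(73, 15), Rational(27, 16)))) = Add(2, Mul(-1, Rational(1573, 240))) = Add(2, Rational(-1573, 240)) = Rational(-1093, 240) ≈ -4.5542)
Add(-99, Mul(r, Function('O')(Add(-6, 2), 4))) = Add(-99, Mul(Rational(-1093, 240), 0)) = Add(-99, 0) = -99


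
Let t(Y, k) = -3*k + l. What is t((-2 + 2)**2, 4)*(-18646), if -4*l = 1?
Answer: 456827/2 ≈ 2.2841e+5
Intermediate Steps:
l = -1/4 (l = -1/4*1 = -1/4 ≈ -0.25000)
t(Y, k) = -1/4 - 3*k (t(Y, k) = -3*k - 1/4 = -1/4 - 3*k)
t((-2 + 2)**2, 4)*(-18646) = (-1/4 - 3*4)*(-18646) = (-1/4 - 12)*(-18646) = -49/4*(-18646) = 456827/2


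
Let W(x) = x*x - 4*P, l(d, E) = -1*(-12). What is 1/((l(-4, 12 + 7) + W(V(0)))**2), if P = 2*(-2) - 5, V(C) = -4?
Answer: 1/4096 ≈ 0.00024414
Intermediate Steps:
l(d, E) = 12
P = -9 (P = -4 - 5 = -9)
W(x) = 36 + x**2 (W(x) = x*x - 4*(-9) = x**2 + 36 = 36 + x**2)
1/((l(-4, 12 + 7) + W(V(0)))**2) = 1/((12 + (36 + (-4)**2))**2) = 1/((12 + (36 + 16))**2) = 1/((12 + 52)**2) = 1/(64**2) = 1/4096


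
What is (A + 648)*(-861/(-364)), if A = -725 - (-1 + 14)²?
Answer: -15129/26 ≈ -581.88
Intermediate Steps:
A = -894 (A = -725 - 1*13² = -725 - 1*169 = -725 - 169 = -894)
(A + 648)*(-861/(-364)) = (-894 + 648)*(-861/(-364)) = -(-211806)*(-1)/364 = -246*123/52 = -15129/26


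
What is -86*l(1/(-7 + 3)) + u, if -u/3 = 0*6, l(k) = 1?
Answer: -86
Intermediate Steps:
u = 0 (u = -0*6 = -3*0 = 0)
-86*l(1/(-7 + 3)) + u = -86*1 + 0 = -86 + 0 = -86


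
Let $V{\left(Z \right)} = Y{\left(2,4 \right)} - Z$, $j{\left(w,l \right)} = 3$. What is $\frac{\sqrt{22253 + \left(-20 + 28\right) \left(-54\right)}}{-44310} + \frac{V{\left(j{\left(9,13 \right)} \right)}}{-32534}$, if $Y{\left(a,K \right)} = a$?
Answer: $\frac{1}{32534} - \frac{\sqrt{21821}}{44310} \approx -0.003303$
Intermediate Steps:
$V{\left(Z \right)} = 2 - Z$
$\frac{\sqrt{22253 + \left(-20 + 28\right) \left(-54\right)}}{-44310} + \frac{V{\left(j{\left(9,13 \right)} \right)}}{-32534} = \frac{\sqrt{22253 + \left(-20 + 28\right) \left(-54\right)}}{-44310} + \frac{2 - 3}{-32534} = \sqrt{22253 + 8 \left(-54\right)} \left(- \frac{1}{44310}\right) + \left(2 - 3\right) \left(- \frac{1}{32534}\right) = \sqrt{22253 - 432} \left(- \frac{1}{44310}\right) - - \frac{1}{32534} = \sqrt{21821} \left(- \frac{1}{44310}\right) + \frac{1}{32534} = - \frac{\sqrt{21821}}{44310} + \frac{1}{32534} = \frac{1}{32534} - \frac{\sqrt{21821}}{44310}$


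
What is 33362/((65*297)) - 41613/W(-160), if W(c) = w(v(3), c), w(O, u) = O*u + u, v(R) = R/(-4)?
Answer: 160934689/154440 ≈ 1042.1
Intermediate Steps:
v(R) = -R/4 (v(R) = R*(-1/4) = -R/4)
w(O, u) = u + O*u
W(c) = c/4 (W(c) = c*(1 - 1/4*3) = c*(1 - 3/4) = c*(1/4) = c/4)
33362/((65*297)) - 41613/W(-160) = 33362/((65*297)) - 41613/((1/4)*(-160)) = 33362/19305 - 41613/(-40) = 33362*(1/19305) - 41613*(-1/40) = 33362/19305 + 41613/40 = 160934689/154440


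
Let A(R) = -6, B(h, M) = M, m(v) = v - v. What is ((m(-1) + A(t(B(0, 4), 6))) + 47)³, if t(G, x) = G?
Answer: 68921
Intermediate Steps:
m(v) = 0
((m(-1) + A(t(B(0, 4), 6))) + 47)³ = ((0 - 6) + 47)³ = (-6 + 47)³ = 41³ = 68921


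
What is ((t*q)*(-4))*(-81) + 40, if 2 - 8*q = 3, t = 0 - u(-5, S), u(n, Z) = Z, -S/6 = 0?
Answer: 40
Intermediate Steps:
S = 0 (S = -6*0 = 0)
t = 0 (t = 0 - 1*0 = 0 + 0 = 0)
q = -⅛ (q = ¼ - ⅛*3 = ¼ - 3/8 = -⅛ ≈ -0.12500)
((t*q)*(-4))*(-81) + 40 = ((0*(-⅛))*(-4))*(-81) + 40 = (0*(-4))*(-81) + 40 = 0*(-81) + 40 = 0 + 40 = 40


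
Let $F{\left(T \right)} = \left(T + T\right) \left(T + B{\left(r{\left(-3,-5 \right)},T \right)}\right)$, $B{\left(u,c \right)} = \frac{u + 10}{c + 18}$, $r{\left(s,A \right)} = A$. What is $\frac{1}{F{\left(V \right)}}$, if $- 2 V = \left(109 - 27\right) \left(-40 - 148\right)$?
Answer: $\frac{3863}{459026916204} \approx 8.4156 \cdot 10^{-9}$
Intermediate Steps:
$V = 7708$ ($V = - \frac{\left(109 - 27\right) \left(-40 - 148\right)}{2} = - \frac{82 \left(-188\right)}{2} = \left(- \frac{1}{2}\right) \left(-15416\right) = 7708$)
$B{\left(u,c \right)} = \frac{10 + u}{18 + c}$
$F{\left(T \right)} = 2 T \left(T + \frac{5}{18 + T}\right)$ ($F{\left(T \right)} = \left(T + T\right) \left(T + \frac{10 - 5}{18 + T}\right) = 2 T \left(T + \frac{1}{18 + T} 5\right) = 2 T \left(T + \frac{5}{18 + T}\right)$)
$\frac{1}{F{\left(V \right)}} = \frac{1}{2 \cdot 7708 \frac{1}{18 + 7708} \left(5 + 7708 \left(18 + 7708\right)\right)} = \frac{1}{2 \cdot 7708 \cdot \frac{1}{7726} \left(5 + 7708 \cdot 7726\right)} = \frac{1}{2 \cdot 7708 \cdot \frac{1}{7726} \left(5 + 59552008\right)} = \frac{1}{2 \cdot 7708 \cdot \frac{1}{7726} \cdot 59552013} = \frac{1}{\frac{459026916204}{3863}} = \frac{3863}{459026916204}$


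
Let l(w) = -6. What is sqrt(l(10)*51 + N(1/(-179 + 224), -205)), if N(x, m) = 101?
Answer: I*sqrt(205) ≈ 14.318*I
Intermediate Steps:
sqrt(l(10)*51 + N(1/(-179 + 224), -205)) = sqrt(-6*51 + 101) = sqrt(-306 + 101) = sqrt(-205) = I*sqrt(205)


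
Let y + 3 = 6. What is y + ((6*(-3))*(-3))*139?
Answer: 7509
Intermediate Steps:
y = 3 (y = -3 + 6 = 3)
y + ((6*(-3))*(-3))*139 = 3 + ((6*(-3))*(-3))*139 = 3 - 18*(-3)*139 = 3 + 54*139 = 3 + 7506 = 7509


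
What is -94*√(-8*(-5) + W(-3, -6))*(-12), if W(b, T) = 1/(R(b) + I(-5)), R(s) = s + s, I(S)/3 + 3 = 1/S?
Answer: 188*√242970/13 ≈ 7128.4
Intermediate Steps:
I(S) = -9 + 3/S
R(s) = 2*s
W(b, T) = 1/(-48/5 + 2*b) (W(b, T) = 1/(2*b + (-9 + 3/(-5))) = 1/(2*b + (-9 + 3*(-⅕))) = 1/(2*b + (-9 - ⅗)) = 1/(2*b - 48/5) = 1/(-48/5 + 2*b))
-94*√(-8*(-5) + W(-3, -6))*(-12) = -94*√(-8*(-5) + 5/(2*(-24 + 5*(-3))))*(-12) = -94*√(40 + 5/(2*(-24 - 15)))*(-12) = -94*√(40 + (5/2)/(-39))*(-12) = -94*√(40 + (5/2)*(-1/39))*(-12) = -94*√(40 - 5/78)*(-12) = -47*√242970/39*(-12) = 188*√242970/13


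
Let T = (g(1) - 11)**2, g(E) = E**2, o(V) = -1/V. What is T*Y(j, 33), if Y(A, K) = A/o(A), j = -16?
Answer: -25600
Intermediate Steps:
Y(A, K) = -A**2 (Y(A, K) = A/((-1/A)) = A*(-A) = -A**2)
T = 100 (T = (1**2 - 11)**2 = (1 - 11)**2 = (-10)**2 = 100)
T*Y(j, 33) = 100*(-1*(-16)**2) = 100*(-1*256) = 100*(-256) = -25600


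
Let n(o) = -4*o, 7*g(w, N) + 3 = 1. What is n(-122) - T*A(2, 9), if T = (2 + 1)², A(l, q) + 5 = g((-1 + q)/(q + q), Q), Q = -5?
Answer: 3749/7 ≈ 535.57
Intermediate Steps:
g(w, N) = -2/7 (g(w, N) = -3/7 + (⅐)*1 = -3/7 + ⅐ = -2/7)
A(l, q) = -37/7 (A(l, q) = -5 - 2/7 = -37/7)
T = 9 (T = 3² = 9)
n(-122) - T*A(2, 9) = -4*(-122) - 9*(-37)/7 = 488 - 1*(-333/7) = 488 + 333/7 = 3749/7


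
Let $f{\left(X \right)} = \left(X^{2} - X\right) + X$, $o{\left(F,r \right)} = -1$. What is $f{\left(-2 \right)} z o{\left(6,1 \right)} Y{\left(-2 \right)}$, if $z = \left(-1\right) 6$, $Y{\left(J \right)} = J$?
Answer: $-48$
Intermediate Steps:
$f{\left(X \right)} = X^{2}$
$z = -6$
$f{\left(-2 \right)} z o{\left(6,1 \right)} Y{\left(-2 \right)} = \left(-2\right)^{2} \left(\left(-6\right) \left(-1\right)\right) \left(-2\right) = 4 \cdot 6 \left(-2\right) = 24 \left(-2\right) = -48$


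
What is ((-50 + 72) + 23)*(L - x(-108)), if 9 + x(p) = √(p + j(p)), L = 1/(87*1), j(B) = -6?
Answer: 11760/29 - 45*I*√114 ≈ 405.52 - 480.47*I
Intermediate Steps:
L = 1/87 ≈ 0.011494
x(p) = -9 + √(-6 + p) (x(p) = -9 + √(p - 6) = -9 + √(-6 + p))
((-50 + 72) + 23)*(L - x(-108)) = ((-50 + 72) + 23)*(1/87 - (-9 + √(-6 - 108))) = (22 + 23)*(1/87 - (-9 + √(-114))) = 45*(1/87 - (-9 + I*√114)) = 45*(1/87 + (9 - I*√114)) = 45*(784/87 - I*√114) = 11760/29 - 45*I*√114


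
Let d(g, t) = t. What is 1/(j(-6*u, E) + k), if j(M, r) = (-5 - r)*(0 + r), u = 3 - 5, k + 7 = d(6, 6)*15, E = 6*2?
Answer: -1/121 ≈ -0.0082645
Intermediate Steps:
E = 12
k = 83 (k = -7 + 6*15 = -7 + 90 = 83)
u = -2
j(M, r) = r*(-5 - r) (j(M, r) = (-5 - r)*r = r*(-5 - r))
1/(j(-6*u, E) + k) = 1/(-1*12*(5 + 12) + 83) = 1/(-1*12*17 + 83) = 1/(-204 + 83) = 1/(-121) = -1/121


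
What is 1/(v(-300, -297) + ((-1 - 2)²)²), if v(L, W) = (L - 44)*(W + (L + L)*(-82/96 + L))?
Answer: -1/61994051 ≈ -1.6131e-8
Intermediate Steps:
v(L, W) = (-44 + L)*(W + 2*L*(-41/48 + L)) (v(L, W) = (-44 + L)*(W + (2*L)*(-82*1/96 + L)) = (-44 + L)*(W + (2*L)*(-41/48 + L)) = (-44 + L)*(W + 2*L*(-41/48 + L)))
1/(v(-300, -297) + ((-1 - 2)²)²) = 1/((-44*(-297) + 2*(-300)³ - 2153/24*(-300)² + (451/6)*(-300) - 300*(-297)) + ((-1 - 2)²)²) = 1/((13068 + 2*(-27000000) - 2153/24*90000 - 22550 + 89100) + ((-3)²)²) = 1/((13068 - 54000000 - 8073750 - 22550 + 89100) + 9²) = 1/(-61994132 + 81) = 1/(-61994051) = -1/61994051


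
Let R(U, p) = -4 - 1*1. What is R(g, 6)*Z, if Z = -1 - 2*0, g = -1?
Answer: 5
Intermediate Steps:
R(U, p) = -5 (R(U, p) = -4 - 1 = -5)
Z = -1 (Z = -1 + 0 = -1)
R(g, 6)*Z = -5*(-1) = 5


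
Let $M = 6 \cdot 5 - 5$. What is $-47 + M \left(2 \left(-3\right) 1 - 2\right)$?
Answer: $-247$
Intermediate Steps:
$M = 25$ ($M = 30 - 5 = 25$)
$-47 + M \left(2 \left(-3\right) 1 - 2\right) = -47 + 25 \left(2 \left(-3\right) 1 - 2\right) = -47 + 25 \left(\left(-6\right) 1 - 2\right) = -47 + 25 \left(-6 - 2\right) = -47 + 25 \left(-8\right) = -47 - 200 = -247$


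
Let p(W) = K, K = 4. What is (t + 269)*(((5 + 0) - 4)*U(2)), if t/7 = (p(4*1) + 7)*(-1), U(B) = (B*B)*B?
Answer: 1536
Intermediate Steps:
U(B) = B³ (U(B) = B²*B = B³)
p(W) = 4
t = -77 (t = 7*((4 + 7)*(-1)) = 7*(11*(-1)) = 7*(-11) = -77)
(t + 269)*(((5 + 0) - 4)*U(2)) = (-77 + 269)*(((5 + 0) - 4)*2³) = 192*((5 - 4)*8) = 192*(1*8) = 192*8 = 1536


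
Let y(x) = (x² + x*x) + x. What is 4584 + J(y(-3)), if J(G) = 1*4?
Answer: 4588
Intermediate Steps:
y(x) = x + 2*x² (y(x) = (x² + x²) + x = 2*x² + x = x + 2*x²)
J(G) = 4
4584 + J(y(-3)) = 4584 + 4 = 4588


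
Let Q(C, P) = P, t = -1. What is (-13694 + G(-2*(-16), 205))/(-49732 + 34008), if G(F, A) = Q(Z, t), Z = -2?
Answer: 13695/15724 ≈ 0.87096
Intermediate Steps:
G(F, A) = -1
(-13694 + G(-2*(-16), 205))/(-49732 + 34008) = (-13694 - 1)/(-49732 + 34008) = -13695/(-15724) = -13695*(-1/15724) = 13695/15724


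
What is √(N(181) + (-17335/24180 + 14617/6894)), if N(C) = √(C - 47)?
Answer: √(1203570129931 + 857650096836*√134)/926094 ≈ 3.6027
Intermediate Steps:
N(C) = √(-47 + C)
√(N(181) + (-17335/24180 + 14617/6894)) = √(√(-47 + 181) + (-17335/24180 + 14617/6894)) = √(√134 + (-17335*1/24180 + 14617*(1/6894))) = √(√134 + (-3467/4836 + 14617/6894)) = √(√134 + 7797719/5556564) = √(7797719/5556564 + √134)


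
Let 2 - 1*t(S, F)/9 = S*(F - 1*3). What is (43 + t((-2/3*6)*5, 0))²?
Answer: 229441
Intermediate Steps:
t(S, F) = 18 - 9*S*(-3 + F) (t(S, F) = 18 - 9*S*(F - 1*3) = 18 - 9*S*(F - 3) = 18 - 9*S*(-3 + F))
(43 + t((-2/3*6)*5, 0))² = (43 + (18 + 27*((-2/3*6)*5) - 9*0*(-2/3*6)*5))² = (43 + (18 + 27*((-2*⅓*6)*5) - 9*0*(-2*⅓*6)*5))² = (43 + (18 + 27*(-⅔*6*5) - 9*0*-⅔*6*5))² = (43 + (18 + 27*(-4*5) - 9*0*(-4*5)))² = (43 + (18 + 27*(-20) - 9*0*(-20)))² = (43 + (18 - 540 + 0))² = (43 - 522)² = (-479)² = 229441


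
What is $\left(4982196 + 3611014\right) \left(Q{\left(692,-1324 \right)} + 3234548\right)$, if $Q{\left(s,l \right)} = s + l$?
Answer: $27789719310360$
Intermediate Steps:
$Q{\left(s,l \right)} = l + s$
$\left(4982196 + 3611014\right) \left(Q{\left(692,-1324 \right)} + 3234548\right) = \left(4982196 + 3611014\right) \left(\left(-1324 + 692\right) + 3234548\right) = 8593210 \left(-632 + 3234548\right) = 8593210 \cdot 3233916 = 27789719310360$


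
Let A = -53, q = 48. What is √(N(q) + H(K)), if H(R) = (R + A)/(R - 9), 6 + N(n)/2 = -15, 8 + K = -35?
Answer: 3*I*√754/13 ≈ 6.3367*I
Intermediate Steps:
K = -43 (K = -8 - 35 = -43)
N(n) = -42 (N(n) = -12 + 2*(-15) = -12 - 30 = -42)
H(R) = (-53 + R)/(-9 + R) (H(R) = (R - 53)/(R - 9) = (-53 + R)/(-9 + R))
√(N(q) + H(K)) = √(-42 + (-53 - 43)/(-9 - 43)) = √(-42 - 96/(-52)) = √(-42 - 1/52*(-96)) = √(-42 + 24/13) = √(-522/13) = 3*I*√754/13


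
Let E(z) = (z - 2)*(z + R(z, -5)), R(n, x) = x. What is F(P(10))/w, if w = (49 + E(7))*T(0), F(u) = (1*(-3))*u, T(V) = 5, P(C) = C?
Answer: -6/59 ≈ -0.10169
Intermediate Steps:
F(u) = -3*u
E(z) = (-5 + z)*(-2 + z) (E(z) = (z - 2)*(z - 5) = (-2 + z)*(-5 + z) = (-5 + z)*(-2 + z))
w = 295 (w = (49 + (10 + 7² - 7*7))*5 = (49 + (10 + 49 - 49))*5 = (49 + 10)*5 = 59*5 = 295)
F(P(10))/w = -3*10/295 = -30*1/295 = -6/59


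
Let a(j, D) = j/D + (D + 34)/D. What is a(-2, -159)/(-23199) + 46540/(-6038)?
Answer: -85835059483/11136007179 ≈ -7.7079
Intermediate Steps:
a(j, D) = j/D + (34 + D)/D
a(-2, -159)/(-23199) + 46540/(-6038) = ((34 - 159 - 2)/(-159))/(-23199) + 46540/(-6038) = -1/159*(-127)*(-1/23199) + 46540*(-1/6038) = (127/159)*(-1/23199) - 23270/3019 = -127/3688641 - 23270/3019 = -85835059483/11136007179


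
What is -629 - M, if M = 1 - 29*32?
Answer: 298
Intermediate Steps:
M = -927 (M = 1 - 928 = -927)
-629 - M = -629 - 1*(-927) = -629 + 927 = 298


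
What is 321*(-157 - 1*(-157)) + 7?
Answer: 7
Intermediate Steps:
321*(-157 - 1*(-157)) + 7 = 321*(-157 + 157) + 7 = 321*0 + 7 = 0 + 7 = 7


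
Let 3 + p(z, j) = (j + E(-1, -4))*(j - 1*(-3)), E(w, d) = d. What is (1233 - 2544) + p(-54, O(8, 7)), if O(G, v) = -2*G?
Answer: -1054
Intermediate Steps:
p(z, j) = -3 + (-4 + j)*(3 + j) (p(z, j) = -3 + (j - 4)*(j - 1*(-3)) = -3 + (-4 + j)*(j + 3) = -3 + (-4 + j)*(3 + j))
(1233 - 2544) + p(-54, O(8, 7)) = (1233 - 2544) + (-15 + (-2*8)**2 - (-2)*8) = -1311 + (-15 + (-16)**2 - 1*(-16)) = -1311 + (-15 + 256 + 16) = -1311 + 257 = -1054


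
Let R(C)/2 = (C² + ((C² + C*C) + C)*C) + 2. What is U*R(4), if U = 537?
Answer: 173988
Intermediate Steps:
R(C) = 4 + 2*C² + 2*C*(C + 2*C²) (R(C) = 2*((C² + ((C² + C*C) + C)*C) + 2) = 2*((C² + ((C² + C²) + C)*C) + 2) = 2*((C² + (2*C² + C)*C) + 2) = 2*((C² + (C + 2*C²)*C) + 2) = 2*((C² + C*(C + 2*C²)) + 2) = 2*(2 + C² + C*(C + 2*C²)) = 4 + 2*C² + 2*C*(C + 2*C²))
U*R(4) = 537*(4 + 4*4² + 4*4³) = 537*(4 + 4*16 + 4*64) = 537*(4 + 64 + 256) = 537*324 = 173988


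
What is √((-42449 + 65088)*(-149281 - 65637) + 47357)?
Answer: I*√4865481245 ≈ 69753.0*I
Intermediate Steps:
√((-42449 + 65088)*(-149281 - 65637) + 47357) = √(22639*(-214918) + 47357) = √(-4865528602 + 47357) = √(-4865481245) = I*√4865481245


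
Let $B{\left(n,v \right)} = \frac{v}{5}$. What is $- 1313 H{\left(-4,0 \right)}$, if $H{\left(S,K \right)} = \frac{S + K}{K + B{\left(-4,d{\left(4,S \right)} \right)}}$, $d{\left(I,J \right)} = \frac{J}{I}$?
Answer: $-26260$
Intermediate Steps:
$B{\left(n,v \right)} = \frac{v}{5}$ ($B{\left(n,v \right)} = v \frac{1}{5} = \frac{v}{5}$)
$H{\left(S,K \right)} = \frac{K + S}{K + \frac{S}{20}}$ ($H{\left(S,K \right)} = \frac{S + K}{K + \frac{S \frac{1}{4}}{5}} = \frac{K + S}{K + \frac{S \frac{1}{4}}{5}} = \frac{K + S}{K + \frac{\frac{1}{4} S}{5}} = \frac{K + S}{K + \frac{S}{20}}$)
$- 1313 H{\left(-4,0 \right)} = - 1313 \frac{20 \left(0 - 4\right)}{-4 + 20 \cdot 0} = - 1313 \cdot 20 \frac{1}{-4 + 0} \left(-4\right) = - 1313 \cdot 20 \frac{1}{-4} \left(-4\right) = - 1313 \cdot 20 \left(- \frac{1}{4}\right) \left(-4\right) = \left(-1313\right) 20 = -26260$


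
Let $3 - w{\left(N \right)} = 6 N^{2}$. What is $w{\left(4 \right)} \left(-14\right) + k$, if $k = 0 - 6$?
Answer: $1296$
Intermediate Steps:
$k = -6$
$w{\left(N \right)} = 3 - 6 N^{2}$
$w{\left(4 \right)} \left(-14\right) + k = \left(3 - 6 \cdot 4^{2}\right) \left(-14\right) - 6 = \left(3 - 96\right) \left(-14\right) - 6 = \left(-93\right) \left(-14\right) - 6 = 1302 - 6 = 1296$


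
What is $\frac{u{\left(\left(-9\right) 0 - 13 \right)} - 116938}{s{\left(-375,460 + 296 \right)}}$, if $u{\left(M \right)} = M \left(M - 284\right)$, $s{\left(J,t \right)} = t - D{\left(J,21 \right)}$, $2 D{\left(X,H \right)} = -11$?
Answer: $- \frac{226154}{1523} \approx -148.49$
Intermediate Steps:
$D{\left(X,H \right)} = - \frac{11}{2}$ ($D{\left(X,H \right)} = \frac{1}{2} \left(-11\right) = - \frac{11}{2}$)
$s{\left(J,t \right)} = \frac{11}{2} + t$ ($s{\left(J,t \right)} = t - - \frac{11}{2} = t + \frac{11}{2} = \frac{11}{2} + t$)
$u{\left(M \right)} = M \left(-284 + M\right)$
$\frac{u{\left(\left(-9\right) 0 - 13 \right)} - 116938}{s{\left(-375,460 + 296 \right)}} = \frac{\left(\left(-9\right) 0 - 13\right) \left(-284 - 13\right) - 116938}{\frac{11}{2} + \left(460 + 296\right)} = \frac{\left(0 - 13\right) \left(-284 + \left(0 - 13\right)\right) - 116938}{\frac{11}{2} + 756} = \frac{- 13 \left(-284 - 13\right) - 116938}{\frac{1523}{2}} = \left(\left(-13\right) \left(-297\right) - 116938\right) \frac{2}{1523} = \left(3861 - 116938\right) \frac{2}{1523} = \left(-113077\right) \frac{2}{1523} = - \frac{226154}{1523}$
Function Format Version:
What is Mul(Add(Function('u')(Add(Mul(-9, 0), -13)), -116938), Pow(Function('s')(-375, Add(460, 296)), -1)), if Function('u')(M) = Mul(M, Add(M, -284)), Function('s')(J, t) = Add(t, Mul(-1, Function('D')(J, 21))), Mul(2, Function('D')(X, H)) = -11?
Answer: Rational(-226154, 1523) ≈ -148.49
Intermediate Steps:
Function('D')(X, H) = Rational(-11, 2) (Function('D')(X, H) = Mul(Rational(1, 2), -11) = Rational(-11, 2))
Function('s')(J, t) = Add(Rational(11, 2), t) (Function('s')(J, t) = Add(t, Mul(-1, Rational(-11, 2))) = Add(t, Rational(11, 2)) = Add(Rational(11, 2), t))
Function('u')(M) = Mul(M, Add(-284, M))
Mul(Add(Function('u')(Add(Mul(-9, 0), -13)), -116938), Pow(Function('s')(-375, Add(460, 296)), -1)) = Mul(Add(Mul(Add(Mul(-9, 0), -13), Add(-284, Add(Mul(-9, 0), -13))), -116938), Pow(Add(Rational(11, 2), Add(460, 296)), -1)) = Mul(Add(Mul(Add(0, -13), Add(-284, Add(0, -13))), -116938), Pow(Add(Rational(11, 2), 756), -1)) = Mul(Add(Mul(-13, Add(-284, -13)), -116938), Pow(Rational(1523, 2), -1)) = Mul(Add(Mul(-13, -297), -116938), Rational(2, 1523)) = Mul(Add(3861, -116938), Rational(2, 1523)) = Mul(-113077, Rational(2, 1523)) = Rational(-226154, 1523)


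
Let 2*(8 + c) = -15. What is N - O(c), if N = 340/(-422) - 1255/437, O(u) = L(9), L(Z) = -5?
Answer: 121940/92207 ≈ 1.3225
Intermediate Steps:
c = -31/2 (c = -8 + (½)*(-15) = -8 - 15/2 = -31/2 ≈ -15.500)
O(u) = -5
N = -339095/92207 (N = 340*(-1/422) - 1255*1/437 = -170/211 - 1255/437 = -339095/92207 ≈ -3.6775)
N - O(c) = -339095/92207 - 1*(-5) = -339095/92207 + 5 = 121940/92207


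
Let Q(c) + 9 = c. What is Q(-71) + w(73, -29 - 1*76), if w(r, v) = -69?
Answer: -149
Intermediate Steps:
Q(c) = -9 + c
Q(-71) + w(73, -29 - 1*76) = (-9 - 71) - 69 = -80 - 69 = -149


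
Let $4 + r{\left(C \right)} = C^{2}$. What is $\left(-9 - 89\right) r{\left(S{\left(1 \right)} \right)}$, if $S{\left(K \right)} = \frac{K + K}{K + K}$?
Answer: $294$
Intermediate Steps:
$S{\left(K \right)} = 1$ ($S{\left(K \right)} = \frac{2 K}{2 K} = 2 K \frac{1}{2 K} = 1$)
$r{\left(C \right)} = -4 + C^{2}$
$\left(-9 - 89\right) r{\left(S{\left(1 \right)} \right)} = \left(-9 - 89\right) \left(-4 + 1^{2}\right) = - 98 \left(-4 + 1\right) = \left(-98\right) \left(-3\right) = 294$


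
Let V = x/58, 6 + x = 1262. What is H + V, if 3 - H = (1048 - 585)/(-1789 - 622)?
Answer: 1737292/69919 ≈ 24.847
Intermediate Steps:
x = 1256 (x = -6 + 1262 = 1256)
V = 628/29 (V = 1256/58 = 1256*(1/58) = 628/29 ≈ 21.655)
H = 7696/2411 (H = 3 - (1048 - 585)/(-1789 - 622) = 3 - 463/(-2411) = 3 - 463*(-1)/2411 = 3 - 1*(-463/2411) = 3 + 463/2411 = 7696/2411 ≈ 3.1920)
H + V = 7696/2411 + 628/29 = 1737292/69919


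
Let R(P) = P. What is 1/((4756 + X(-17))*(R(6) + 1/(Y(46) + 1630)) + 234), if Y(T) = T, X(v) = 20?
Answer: 419/12106104 ≈ 3.4611e-5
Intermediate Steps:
1/((4756 + X(-17))*(R(6) + 1/(Y(46) + 1630)) + 234) = 1/((4756 + 20)*(6 + 1/(46 + 1630)) + 234) = 1/(4776*(6 + 1/1676) + 234) = 1/(4776*(10057/1676) + 234) = 1/(12008058/419 + 234) = 1/(12106104/419) = 419/12106104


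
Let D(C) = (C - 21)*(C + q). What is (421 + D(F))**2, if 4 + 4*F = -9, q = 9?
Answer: 20295025/256 ≈ 79278.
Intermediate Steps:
F = -13/4 (F = -1 + (1/4)*(-9) = -1 - 9/4 = -13/4 ≈ -3.2500)
D(C) = (-21 + C)*(9 + C) (D(C) = (C - 21)*(C + 9) = (-21 + C)*(9 + C))
(421 + D(F))**2 = (421 + (-189 + (-13/4)**2 - 12*(-13/4)))**2 = (421 + (-189 + 169/16 + 39))**2 = (421 - 2231/16)**2 = (4505/16)**2 = 20295025/256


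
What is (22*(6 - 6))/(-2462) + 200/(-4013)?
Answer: -200/4013 ≈ -0.049838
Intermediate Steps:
(22*(6 - 6))/(-2462) + 200/(-4013) = (22*0)*(-1/2462) + 200*(-1/4013) = 0*(-1/2462) - 200/4013 = 0 - 200/4013 = -200/4013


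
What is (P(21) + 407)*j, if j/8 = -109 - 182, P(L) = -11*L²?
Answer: 10345632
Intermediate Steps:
j = -2328 (j = 8*(-109 - 182) = 8*(-291) = -2328)
(P(21) + 407)*j = (-11*21² + 407)*(-2328) = (-11*441 + 407)*(-2328) = (-4851 + 407)*(-2328) = -4444*(-2328) = 10345632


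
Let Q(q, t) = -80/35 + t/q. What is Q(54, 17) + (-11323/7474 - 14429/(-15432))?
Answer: -9267782165/3633171192 ≈ -2.5509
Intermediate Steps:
Q(q, t) = -16/7 + t/q (Q(q, t) = -80*1/35 + t/q = -16/7 + t/q)
Q(54, 17) + (-11323/7474 - 14429/(-15432)) = (-16/7 + 17/54) + (-11323/7474 - 14429/(-15432)) = (-16/7 + 17*(1/54)) + (-11323*1/7474 - 14429*(-1/15432)) = (-16/7 + 17/54) + (-11323/7474 + 14429/15432) = -745/378 - 33447095/57669384 = -9267782165/3633171192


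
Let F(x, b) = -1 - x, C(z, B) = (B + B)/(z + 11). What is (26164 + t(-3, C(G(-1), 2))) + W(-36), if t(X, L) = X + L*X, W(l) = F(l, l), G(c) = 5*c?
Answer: 26194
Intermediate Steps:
C(z, B) = 2*B/(11 + z) (C(z, B) = (2*B)/(11 + z) = 2*B/(11 + z))
W(l) = -1 - l
(26164 + t(-3, C(G(-1), 2))) + W(-36) = (26164 - 3*(1 + 2*2/(11 + 5*(-1)))) + (-1 - 1*(-36)) = (26164 - 3*(1 + 2*2/(11 - 5))) + (-1 + 36) = (26164 - 3*(1 + 2*2/6)) + 35 = (26164 - 3*(1 + 2*2*(⅙))) + 35 = (26164 - 3*(1 + ⅔)) + 35 = (26164 - 3*5/3) + 35 = (26164 - 5) + 35 = 26159 + 35 = 26194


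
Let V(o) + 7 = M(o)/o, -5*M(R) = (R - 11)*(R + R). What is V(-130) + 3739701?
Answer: 18698752/5 ≈ 3.7398e+6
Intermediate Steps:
M(R) = -2*R*(-11 + R)/5 (M(R) = -(R - 11)*(R + R)/5 = -(-11 + R)*2*R/5 = -2*R*(-11 + R)/5)
V(o) = -13/5 - 2*o/5 (V(o) = -7 + (2*o*(11 - o)/5)/o = -7 + (22/5 - 2*o/5) = -13/5 - 2*o/5)
V(-130) + 3739701 = (-13/5 - ⅖*(-130)) + 3739701 = (-13/5 + 52) + 3739701 = 247/5 + 3739701 = 18698752/5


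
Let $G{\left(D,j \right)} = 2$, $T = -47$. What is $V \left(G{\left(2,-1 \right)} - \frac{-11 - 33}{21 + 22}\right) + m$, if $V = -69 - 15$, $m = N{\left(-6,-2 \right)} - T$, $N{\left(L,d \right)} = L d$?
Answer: $- \frac{8383}{43} \approx -194.95$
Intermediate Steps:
$m = 59$ ($m = \left(-6\right) \left(-2\right) - -47 = 12 + 47 = 59$)
$V = -84$ ($V = -69 - 15 = -84$)
$V \left(G{\left(2,-1 \right)} - \frac{-11 - 33}{21 + 22}\right) + m = - 84 \left(2 - \frac{-11 - 33}{21 + 22}\right) + 59 = - 84 \left(2 - - \frac{44}{43}\right) + 59 = - 84 \left(2 + \frac{44}{43}\right) + 59 = \left(-84\right) \frac{130}{43} + 59 = - \frac{10920}{43} + 59 = - \frac{8383}{43}$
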